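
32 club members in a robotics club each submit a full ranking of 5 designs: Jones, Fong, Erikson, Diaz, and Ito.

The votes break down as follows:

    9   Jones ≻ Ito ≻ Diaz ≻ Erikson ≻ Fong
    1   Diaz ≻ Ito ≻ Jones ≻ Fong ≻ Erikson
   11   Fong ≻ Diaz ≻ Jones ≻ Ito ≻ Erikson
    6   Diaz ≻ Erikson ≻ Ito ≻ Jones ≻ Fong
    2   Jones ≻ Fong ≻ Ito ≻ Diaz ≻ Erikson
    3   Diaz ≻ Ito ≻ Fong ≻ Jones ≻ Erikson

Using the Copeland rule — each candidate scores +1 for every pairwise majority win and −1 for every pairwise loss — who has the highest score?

Pairwise results:
  Jones vs Fong: Jones wins 18–14.
  Jones vs Erikson: Jones wins 26–6.
  Jones vs Diaz: Diaz wins 21–11.
  Jones vs Ito: Jones wins 22–10.
  Fong vs Erikson: Fong wins 17–15.
  Fong vs Diaz: Diaz wins 19–13.
  Fong vs Ito: Ito wins 19–13.
  Erikson vs Diaz: Diaz wins 32–0.
  Erikson vs Ito: Ito wins 26–6.
  Diaz vs Ito: Diaz wins 21–11.
Copeland scores (wins − losses):
  Jones: 3 − 1 = 2
  Fong: 1 − 3 = -2
  Erikson: 0 − 4 = -4
  Diaz: 4 − 0 = 4
  Ito: 2 − 2 = 0
Diaz has the best Copeland score.

Diaz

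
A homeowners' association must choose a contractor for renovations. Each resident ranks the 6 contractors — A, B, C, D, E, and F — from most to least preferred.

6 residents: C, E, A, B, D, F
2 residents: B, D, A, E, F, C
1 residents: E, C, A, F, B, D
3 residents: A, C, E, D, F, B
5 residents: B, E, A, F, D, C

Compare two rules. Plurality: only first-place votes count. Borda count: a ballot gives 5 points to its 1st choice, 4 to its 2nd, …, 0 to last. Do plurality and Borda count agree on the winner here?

Plurality first-place counts: A 3, B 7, C 6, D 0, E 1, F 0 → B.
Borda totals: A 57, B 48, C 46, D 25, E 62, F 17 → E.
The two rules disagree: plurality picks B, Borda picks E.

No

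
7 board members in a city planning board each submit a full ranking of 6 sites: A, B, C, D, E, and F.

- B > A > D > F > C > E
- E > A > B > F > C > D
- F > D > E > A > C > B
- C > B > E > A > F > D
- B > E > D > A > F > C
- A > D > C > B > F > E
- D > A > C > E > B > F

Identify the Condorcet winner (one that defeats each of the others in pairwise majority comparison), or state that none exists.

No Condorcet winner

Head-to-head results (7 voters total):
A vs B: A wins 4–3.
A vs C: A wins 6–1.
A vs D: A wins 4–3.
A vs E: E wins 4–3.
A vs F: A wins 6–1.
B vs C: C wins 4–3.
B vs D: B wins 4–3.
B vs E: B wins 4–3.
B vs F: B wins 6–1.
C vs D: D wins 5–2.
C vs E: C wins 4–3.
C vs F: F wins 4–3.
D vs E: D wins 4–3.
D vs F: D wins 4–3.
E vs F: E wins 4–3.
No candidate beats all others: A beats B beats E beats A, a majority cycle.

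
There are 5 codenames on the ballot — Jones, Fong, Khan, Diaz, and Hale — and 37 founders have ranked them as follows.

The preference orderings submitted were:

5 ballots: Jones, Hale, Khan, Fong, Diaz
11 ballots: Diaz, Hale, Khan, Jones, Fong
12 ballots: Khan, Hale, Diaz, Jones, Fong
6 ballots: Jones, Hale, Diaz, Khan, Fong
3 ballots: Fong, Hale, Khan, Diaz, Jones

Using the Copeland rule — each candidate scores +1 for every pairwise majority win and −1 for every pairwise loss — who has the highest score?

Hale

Pairwise results:
  Jones vs Fong: Jones wins 34–3.
  Jones vs Khan: Khan wins 26–11.
  Jones vs Diaz: Diaz wins 26–11.
  Jones vs Hale: Hale wins 26–11.
  Fong vs Khan: Khan wins 34–3.
  Fong vs Diaz: Diaz wins 29–8.
  Fong vs Hale: Hale wins 34–3.
  Khan vs Diaz: Khan wins 20–17.
  Khan vs Hale: Hale wins 25–12.
  Diaz vs Hale: Hale wins 26–11.
Copeland scores (wins − losses):
  Jones: 1 − 3 = -2
  Fong: 0 − 4 = -4
  Khan: 3 − 1 = 2
  Diaz: 2 − 2 = 0
  Hale: 4 − 0 = 4
Hale has the best Copeland score.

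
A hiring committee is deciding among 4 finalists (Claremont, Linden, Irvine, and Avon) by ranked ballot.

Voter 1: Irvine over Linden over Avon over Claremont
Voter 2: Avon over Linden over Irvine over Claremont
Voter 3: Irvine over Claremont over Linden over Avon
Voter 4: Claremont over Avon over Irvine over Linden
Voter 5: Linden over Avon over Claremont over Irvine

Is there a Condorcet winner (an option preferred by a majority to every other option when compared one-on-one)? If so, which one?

Head-to-head results (5 voters total):
Claremont vs Linden: Linden wins 3–2.
Claremont vs Irvine: Irvine wins 3–2.
Claremont vs Avon: Avon wins 3–2.
Linden vs Irvine: Irvine wins 3–2.
Linden vs Avon: Linden wins 3–2.
Irvine vs Avon: Avon wins 3–2.
No candidate beats all others: Linden beats Avon beats Irvine beats Linden, a majority cycle.

No Condorcet winner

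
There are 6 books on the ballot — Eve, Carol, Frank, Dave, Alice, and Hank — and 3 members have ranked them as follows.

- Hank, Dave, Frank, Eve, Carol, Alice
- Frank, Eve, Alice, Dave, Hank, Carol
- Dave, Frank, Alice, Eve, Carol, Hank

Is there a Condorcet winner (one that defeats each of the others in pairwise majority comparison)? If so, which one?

Dave

Head-to-head results (3 voters total):
Eve vs Carol: Eve wins 3–0.
Eve vs Frank: Frank wins 3–0.
Eve vs Dave: Dave wins 2–1.
Eve vs Alice: Eve wins 2–1.
Eve vs Hank: Eve wins 2–1.
Carol vs Frank: Frank wins 3–0.
Carol vs Dave: Dave wins 3–0.
Carol vs Alice: Alice wins 2–1.
Carol vs Hank: Hank wins 2–1.
Frank vs Dave: Dave wins 2–1.
Frank vs Alice: Frank wins 3–0.
Frank vs Hank: Frank wins 2–1.
Dave vs Alice: Dave wins 2–1.
Dave vs Hank: Dave wins 2–1.
Alice vs Hank: Alice wins 2–1.
Dave beats each rival — Eve (2–1), Carol (3–0), Frank (2–1), Alice (2–1), Hank (2–1) — so Dave is the Condorcet winner.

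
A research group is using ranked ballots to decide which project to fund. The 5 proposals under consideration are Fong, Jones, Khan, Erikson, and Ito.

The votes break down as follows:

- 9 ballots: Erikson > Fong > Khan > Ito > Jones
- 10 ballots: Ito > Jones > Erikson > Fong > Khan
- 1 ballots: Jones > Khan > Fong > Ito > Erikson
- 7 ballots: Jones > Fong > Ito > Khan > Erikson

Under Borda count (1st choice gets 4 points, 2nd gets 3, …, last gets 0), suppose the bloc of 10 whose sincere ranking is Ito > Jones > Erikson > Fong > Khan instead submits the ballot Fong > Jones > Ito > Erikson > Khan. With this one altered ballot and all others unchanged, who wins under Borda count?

Fong

Borda totals with the altered ballot: Fong 90, Jones 62, Khan 28, Erikson 46, Ito 44.
The switch changes the winner from Ito to Fong.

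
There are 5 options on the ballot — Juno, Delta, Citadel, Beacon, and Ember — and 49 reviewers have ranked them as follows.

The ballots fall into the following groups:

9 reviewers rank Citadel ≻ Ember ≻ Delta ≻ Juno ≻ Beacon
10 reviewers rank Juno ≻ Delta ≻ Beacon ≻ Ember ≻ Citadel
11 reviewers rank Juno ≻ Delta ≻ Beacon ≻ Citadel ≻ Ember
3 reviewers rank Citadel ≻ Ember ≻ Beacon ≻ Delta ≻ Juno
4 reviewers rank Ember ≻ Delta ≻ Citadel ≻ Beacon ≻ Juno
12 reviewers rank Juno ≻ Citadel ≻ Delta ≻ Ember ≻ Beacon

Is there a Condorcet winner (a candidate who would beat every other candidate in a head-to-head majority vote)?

Yes

Head-to-head results (49 voters total):
Juno vs Delta: Juno wins 33–16.
Juno vs Citadel: Juno wins 33–16.
Juno vs Beacon: Juno wins 42–7.
Juno vs Ember: Juno wins 33–16.
Delta vs Citadel: Delta wins 25–24.
Delta vs Beacon: Delta wins 46–3.
Delta vs Ember: Delta wins 33–16.
Citadel vs Beacon: Citadel wins 28–21.
Citadel vs Ember: Citadel wins 35–14.
Beacon vs Ember: Ember wins 28–21.
Juno beats each rival — Delta (33–16), Citadel (33–16), Beacon (42–7), Ember (33–16) — so Juno is the Condorcet winner.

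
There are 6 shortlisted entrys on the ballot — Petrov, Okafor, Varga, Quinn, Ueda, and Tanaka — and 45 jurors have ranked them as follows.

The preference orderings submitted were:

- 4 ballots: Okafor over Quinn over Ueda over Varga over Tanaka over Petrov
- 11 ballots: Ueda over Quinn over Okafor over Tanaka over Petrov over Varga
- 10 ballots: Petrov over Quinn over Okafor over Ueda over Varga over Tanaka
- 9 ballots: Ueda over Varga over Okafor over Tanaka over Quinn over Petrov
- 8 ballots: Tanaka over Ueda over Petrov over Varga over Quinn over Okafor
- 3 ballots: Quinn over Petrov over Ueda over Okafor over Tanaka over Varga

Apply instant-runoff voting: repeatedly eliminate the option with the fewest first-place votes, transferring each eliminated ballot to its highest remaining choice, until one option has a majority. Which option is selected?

Ueda

Round 1: Ueda 20, Petrov 10, Tanaka 8, Okafor 4, Quinn 3, Varga 0. Varga has the fewest and is eliminated.
Round 2: Ueda 20, Petrov 10, Tanaka 8, Okafor 4, Quinn 3. Quinn has the fewest and is eliminated.
Round 3: Ueda 20, Petrov 13, Tanaka 8, Okafor 4. Okafor has the fewest and is eliminated.
Round 4: Ueda 24, Petrov 13, Tanaka 8. Ueda has a majority.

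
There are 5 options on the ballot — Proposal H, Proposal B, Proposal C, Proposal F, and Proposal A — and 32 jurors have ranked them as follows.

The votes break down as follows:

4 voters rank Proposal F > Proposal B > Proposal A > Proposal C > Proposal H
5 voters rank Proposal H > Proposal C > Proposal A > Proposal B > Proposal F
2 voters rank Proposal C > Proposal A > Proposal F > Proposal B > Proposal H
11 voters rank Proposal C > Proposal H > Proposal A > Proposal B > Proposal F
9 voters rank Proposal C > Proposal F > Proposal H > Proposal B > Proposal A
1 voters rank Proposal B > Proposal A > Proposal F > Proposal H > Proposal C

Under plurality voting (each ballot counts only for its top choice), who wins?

Proposal C

First-place vote totals:
  Proposal H: 5
  Proposal B: 1
  Proposal C: 22
  Proposal F: 4
  Proposal A: 0
Proposal C has the most first-place votes.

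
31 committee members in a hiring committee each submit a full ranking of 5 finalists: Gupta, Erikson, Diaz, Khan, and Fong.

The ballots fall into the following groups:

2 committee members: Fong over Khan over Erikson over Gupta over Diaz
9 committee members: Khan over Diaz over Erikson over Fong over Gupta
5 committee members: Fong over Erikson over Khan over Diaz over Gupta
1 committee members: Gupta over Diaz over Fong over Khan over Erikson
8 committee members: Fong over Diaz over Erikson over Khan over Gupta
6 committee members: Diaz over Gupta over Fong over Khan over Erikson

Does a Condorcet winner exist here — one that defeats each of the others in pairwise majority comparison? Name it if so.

No Condorcet winner

Head-to-head results (31 voters total):
Gupta vs Erikson: Erikson wins 24–7.
Gupta vs Diaz: Diaz wins 28–3.
Gupta vs Khan: Khan wins 24–7.
Gupta vs Fong: Fong wins 24–7.
Erikson vs Diaz: Diaz wins 24–7.
Erikson vs Khan: Khan wins 18–13.
Erikson vs Fong: Fong wins 22–9.
Diaz vs Khan: Khan wins 16–15.
Diaz vs Fong: Diaz wins 16–15.
Khan vs Fong: Fong wins 22–9.
No candidate beats all others: Diaz beats Fong beats Khan beats Diaz, a majority cycle.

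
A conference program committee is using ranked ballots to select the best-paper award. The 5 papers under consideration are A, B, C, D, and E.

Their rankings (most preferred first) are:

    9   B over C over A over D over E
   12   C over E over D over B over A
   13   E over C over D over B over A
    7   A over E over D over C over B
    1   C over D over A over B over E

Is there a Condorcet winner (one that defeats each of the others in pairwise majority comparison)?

Head-to-head results (42 voters total):
A vs B: B wins 34–8.
A vs C: C wins 35–7.
A vs D: D wins 26–16.
A vs E: E wins 25–17.
B vs C: C wins 33–9.
B vs D: D wins 33–9.
B vs E: E wins 32–10.
C vs D: C wins 35–7.
C vs E: C wins 22–20.
D vs E: E wins 32–10.
C beats each rival — A (35–7), B (33–9), D (35–7), E (22–20) — so C is the Condorcet winner.

Yes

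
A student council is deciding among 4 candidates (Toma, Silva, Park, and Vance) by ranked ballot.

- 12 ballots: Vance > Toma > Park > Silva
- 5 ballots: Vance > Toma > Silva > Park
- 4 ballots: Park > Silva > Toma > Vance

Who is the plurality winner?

First-place vote totals:
  Toma: 0
  Silva: 0
  Park: 4
  Vance: 17
Vance has the most first-place votes.

Vance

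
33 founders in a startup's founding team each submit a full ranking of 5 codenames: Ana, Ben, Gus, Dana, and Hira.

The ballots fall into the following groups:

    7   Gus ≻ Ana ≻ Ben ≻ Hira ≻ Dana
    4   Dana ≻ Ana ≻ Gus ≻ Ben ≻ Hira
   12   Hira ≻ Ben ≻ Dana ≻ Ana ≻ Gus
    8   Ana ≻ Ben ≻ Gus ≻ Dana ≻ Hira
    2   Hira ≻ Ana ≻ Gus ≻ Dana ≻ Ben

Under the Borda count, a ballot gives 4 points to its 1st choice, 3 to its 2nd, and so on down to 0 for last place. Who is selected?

Borda scores:
  Ana: 7·3 + 4·3 + 12·1 + 8·4 + 2·3 = 83
  Ben: 7·2 + 4·1 + 12·3 + 8·3 + 2·0 = 78
  Gus: 7·4 + 4·2 + 12·0 + 8·2 + 2·2 = 56
  Dana: 7·0 + 4·4 + 12·2 + 8·1 + 2·1 = 50
  Hira: 7·1 + 4·0 + 12·4 + 8·0 + 2·4 = 63
Ana has the highest total.

Ana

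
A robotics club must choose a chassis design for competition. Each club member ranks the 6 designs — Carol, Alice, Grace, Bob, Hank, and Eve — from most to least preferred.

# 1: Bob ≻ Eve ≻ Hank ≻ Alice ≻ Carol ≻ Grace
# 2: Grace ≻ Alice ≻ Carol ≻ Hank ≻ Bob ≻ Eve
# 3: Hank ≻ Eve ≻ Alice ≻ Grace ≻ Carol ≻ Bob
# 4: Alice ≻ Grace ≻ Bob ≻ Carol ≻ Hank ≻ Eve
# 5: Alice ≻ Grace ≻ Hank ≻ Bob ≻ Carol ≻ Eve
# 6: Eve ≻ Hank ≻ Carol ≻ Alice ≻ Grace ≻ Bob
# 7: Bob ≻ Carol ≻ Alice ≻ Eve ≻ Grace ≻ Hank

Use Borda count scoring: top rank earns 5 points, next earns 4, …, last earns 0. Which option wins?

Alice

Borda scores:
  Carol: 1 + 3 + 1 + 2 + 1 + 3 + 4 = 15
  Alice: 2 + 4 + 3 + 5 + 5 + 2 + 3 = 24
  Grace: 0 + 5 + 2 + 4 + 4 + 1 + 1 = 17
  Bob: 5 + 1 + 0 + 3 + 2 + 0 + 5 = 16
  Hank: 3 + 2 + 5 + 1 + 3 + 4 + 0 = 18
  Eve: 4 + 0 + 4 + 0 + 0 + 5 + 2 = 15
Alice has the highest total.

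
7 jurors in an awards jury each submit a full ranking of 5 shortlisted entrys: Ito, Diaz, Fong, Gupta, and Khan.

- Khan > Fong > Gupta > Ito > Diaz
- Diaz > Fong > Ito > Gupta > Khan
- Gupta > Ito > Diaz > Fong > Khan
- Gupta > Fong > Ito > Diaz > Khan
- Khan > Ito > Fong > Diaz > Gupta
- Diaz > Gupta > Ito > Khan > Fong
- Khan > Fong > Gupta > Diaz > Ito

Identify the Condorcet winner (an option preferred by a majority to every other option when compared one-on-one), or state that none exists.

Head-to-head results (7 voters total):
Ito vs Diaz: Ito wins 4–3.
Ito vs Fong: Fong wins 4–3.
Ito vs Gupta: Gupta wins 5–2.
Ito vs Khan: Ito wins 4–3.
Diaz vs Fong: Fong wins 4–3.
Diaz vs Gupta: Gupta wins 4–3.
Diaz vs Khan: Diaz wins 4–3.
Fong vs Gupta: Fong wins 4–3.
Fong vs Khan: Khan wins 4–3.
Gupta vs Khan: Gupta wins 4–3.
No candidate beats all others: Ito beats Khan beats Fong beats Ito, a majority cycle.

No Condorcet winner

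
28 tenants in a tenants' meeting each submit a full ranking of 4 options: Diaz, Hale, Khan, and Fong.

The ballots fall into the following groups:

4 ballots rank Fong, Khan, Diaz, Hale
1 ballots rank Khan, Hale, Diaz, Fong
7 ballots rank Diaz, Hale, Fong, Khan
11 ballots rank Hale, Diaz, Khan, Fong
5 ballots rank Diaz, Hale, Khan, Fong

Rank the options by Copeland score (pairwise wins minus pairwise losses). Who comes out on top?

Pairwise results:
  Diaz vs Hale: Diaz wins 16–12.
  Diaz vs Khan: Diaz wins 23–5.
  Diaz vs Fong: Diaz wins 24–4.
  Hale vs Khan: Hale wins 23–5.
  Hale vs Fong: Hale wins 24–4.
  Khan vs Fong: Khan wins 17–11.
Copeland scores (wins − losses):
  Diaz: 3 − 0 = 3
  Hale: 2 − 1 = 1
  Khan: 1 − 2 = -1
  Fong: 0 − 3 = -3
Diaz has the best Copeland score.

Diaz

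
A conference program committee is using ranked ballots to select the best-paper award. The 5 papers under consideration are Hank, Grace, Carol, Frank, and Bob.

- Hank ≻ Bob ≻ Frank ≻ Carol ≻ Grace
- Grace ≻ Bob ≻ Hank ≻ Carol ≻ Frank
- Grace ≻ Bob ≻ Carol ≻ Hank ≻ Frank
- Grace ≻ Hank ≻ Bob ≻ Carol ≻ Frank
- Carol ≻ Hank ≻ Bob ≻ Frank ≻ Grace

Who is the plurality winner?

First-place vote totals:
  Hank: 1
  Grace: 3
  Carol: 1
  Frank: 0
  Bob: 0
Grace has the most first-place votes.

Grace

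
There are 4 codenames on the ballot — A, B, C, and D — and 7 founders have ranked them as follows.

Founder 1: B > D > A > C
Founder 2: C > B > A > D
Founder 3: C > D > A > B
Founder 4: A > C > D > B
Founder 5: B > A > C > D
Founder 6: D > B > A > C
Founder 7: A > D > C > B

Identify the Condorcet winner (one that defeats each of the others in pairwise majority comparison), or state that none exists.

There is no Condorcet winner

Head-to-head results (7 voters total):
A vs B: B wins 4–3.
A vs C: A wins 5–2.
A vs D: A wins 4–3.
B vs C: C wins 4–3.
B vs D: D wins 4–3.
C vs D: C wins 4–3.
No candidate beats all others: A beats C beats B beats A, a majority cycle.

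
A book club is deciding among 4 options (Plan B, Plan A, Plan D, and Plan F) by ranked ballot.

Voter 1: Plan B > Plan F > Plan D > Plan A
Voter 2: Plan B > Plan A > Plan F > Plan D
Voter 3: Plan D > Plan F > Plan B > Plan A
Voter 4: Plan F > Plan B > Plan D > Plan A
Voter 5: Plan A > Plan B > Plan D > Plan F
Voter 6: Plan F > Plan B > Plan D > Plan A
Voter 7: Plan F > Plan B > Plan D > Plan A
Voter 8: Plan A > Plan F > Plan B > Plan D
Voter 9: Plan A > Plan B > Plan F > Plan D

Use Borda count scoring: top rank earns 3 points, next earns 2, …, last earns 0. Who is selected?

Borda scores:
  Plan B: 3 + 3 + 1 + 2 + 2 + 2 + 2 + 1 + 2 = 18
  Plan A: 0 + 2 + 0 + 0 + 3 + 0 + 0 + 3 + 3 = 11
  Plan D: 1 + 0 + 3 + 1 + 1 + 1 + 1 + 0 + 0 = 8
  Plan F: 2 + 1 + 2 + 3 + 0 + 3 + 3 + 2 + 1 = 17
Plan B has the highest total.

Plan B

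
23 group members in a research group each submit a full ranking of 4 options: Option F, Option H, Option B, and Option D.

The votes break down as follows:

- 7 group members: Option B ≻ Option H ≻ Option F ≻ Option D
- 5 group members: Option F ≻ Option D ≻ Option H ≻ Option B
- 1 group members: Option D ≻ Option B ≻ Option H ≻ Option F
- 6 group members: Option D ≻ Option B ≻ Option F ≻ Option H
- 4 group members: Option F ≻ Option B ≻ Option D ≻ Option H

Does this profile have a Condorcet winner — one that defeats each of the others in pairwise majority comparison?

Head-to-head results (23 voters total):
Option F vs Option H: Option F wins 15–8.
Option F vs Option B: Option B wins 14–9.
Option F vs Option D: Option F wins 16–7.
Option H vs Option B: Option B wins 18–5.
Option H vs Option D: Option D wins 16–7.
Option B vs Option D: Option D wins 12–11.
No candidate beats all others: Option F beats Option D beats Option B beats Option F, a majority cycle.

No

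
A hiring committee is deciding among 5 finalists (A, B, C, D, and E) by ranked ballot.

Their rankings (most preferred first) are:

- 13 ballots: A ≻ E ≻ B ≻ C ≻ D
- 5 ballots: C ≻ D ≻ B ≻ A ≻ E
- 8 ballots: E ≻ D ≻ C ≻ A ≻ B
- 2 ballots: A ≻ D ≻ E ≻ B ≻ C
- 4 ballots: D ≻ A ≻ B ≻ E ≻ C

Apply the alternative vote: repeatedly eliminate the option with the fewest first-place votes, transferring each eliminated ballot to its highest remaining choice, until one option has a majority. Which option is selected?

Round 1: A 15, E 8, C 5, D 4, B 0. B has the fewest and is eliminated.
Round 2: A 15, E 8, C 5, D 4. D has the fewest and is eliminated.
Round 3: A 19, E 8, C 5. A has a majority.

A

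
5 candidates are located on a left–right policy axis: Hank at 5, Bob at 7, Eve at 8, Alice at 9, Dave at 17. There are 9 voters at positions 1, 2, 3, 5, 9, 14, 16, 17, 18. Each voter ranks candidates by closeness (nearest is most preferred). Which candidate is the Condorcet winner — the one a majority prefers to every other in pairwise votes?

Alice

With single-peaked preferences on a line, the Condorcet winner is the candidate closest to the median voter.
The median voter (position 9) is closest to Alice at 9.
Check: Alice vs Hank — voters closer to Alice: 5 of 9.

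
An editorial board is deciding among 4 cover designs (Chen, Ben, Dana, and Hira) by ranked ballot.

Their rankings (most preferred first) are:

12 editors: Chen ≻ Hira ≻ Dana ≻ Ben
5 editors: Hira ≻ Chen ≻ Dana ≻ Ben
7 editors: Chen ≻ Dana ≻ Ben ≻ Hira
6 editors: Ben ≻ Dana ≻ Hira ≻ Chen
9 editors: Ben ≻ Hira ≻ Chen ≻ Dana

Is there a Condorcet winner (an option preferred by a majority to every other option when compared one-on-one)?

Head-to-head results (39 voters total):
Chen vs Ben: Chen wins 24–15.
Chen vs Dana: Chen wins 33–6.
Chen vs Hira: Hira wins 20–19.
Ben vs Dana: Dana wins 24–15.
Ben vs Hira: Ben wins 22–17.
Dana vs Hira: Hira wins 26–13.
No candidate beats all others: Chen beats Ben beats Hira beats Chen, a majority cycle.

No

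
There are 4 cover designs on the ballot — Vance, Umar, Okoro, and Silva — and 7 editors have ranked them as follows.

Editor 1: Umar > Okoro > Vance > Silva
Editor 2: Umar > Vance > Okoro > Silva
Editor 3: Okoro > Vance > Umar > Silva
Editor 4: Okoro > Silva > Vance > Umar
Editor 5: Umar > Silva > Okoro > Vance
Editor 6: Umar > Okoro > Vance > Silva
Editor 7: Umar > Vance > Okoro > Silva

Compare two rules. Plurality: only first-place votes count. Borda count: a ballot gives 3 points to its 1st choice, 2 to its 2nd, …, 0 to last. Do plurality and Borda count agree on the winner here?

Yes

Plurality first-place counts: Vance 0, Umar 5, Okoro 2, Silva 0 → Umar.
Borda totals: Vance 9, Umar 16, Okoro 13, Silva 4 → Umar.
The two rules agree on Umar.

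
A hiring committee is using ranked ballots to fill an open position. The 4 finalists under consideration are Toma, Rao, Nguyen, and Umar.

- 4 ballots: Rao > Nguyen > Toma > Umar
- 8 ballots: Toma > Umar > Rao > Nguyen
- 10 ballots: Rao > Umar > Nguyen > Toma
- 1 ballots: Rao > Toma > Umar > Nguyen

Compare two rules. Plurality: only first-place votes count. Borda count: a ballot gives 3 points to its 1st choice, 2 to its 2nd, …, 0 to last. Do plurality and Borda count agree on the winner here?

Yes

Plurality first-place counts: Toma 8, Rao 15, Nguyen 0, Umar 0 → Rao.
Borda totals: Toma 30, Rao 53, Nguyen 18, Umar 37 → Rao.
The two rules agree on Rao.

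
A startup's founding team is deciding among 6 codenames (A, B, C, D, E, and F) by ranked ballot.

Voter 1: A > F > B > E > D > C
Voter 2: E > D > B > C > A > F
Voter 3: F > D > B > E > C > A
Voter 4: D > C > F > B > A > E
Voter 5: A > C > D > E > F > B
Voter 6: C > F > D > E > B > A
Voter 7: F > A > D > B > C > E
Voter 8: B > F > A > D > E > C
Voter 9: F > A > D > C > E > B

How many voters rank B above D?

Ballots ranking B above D: 2.
Ballots ranking D above B: 7.
So 2 of 9 voters prefer B to D.

2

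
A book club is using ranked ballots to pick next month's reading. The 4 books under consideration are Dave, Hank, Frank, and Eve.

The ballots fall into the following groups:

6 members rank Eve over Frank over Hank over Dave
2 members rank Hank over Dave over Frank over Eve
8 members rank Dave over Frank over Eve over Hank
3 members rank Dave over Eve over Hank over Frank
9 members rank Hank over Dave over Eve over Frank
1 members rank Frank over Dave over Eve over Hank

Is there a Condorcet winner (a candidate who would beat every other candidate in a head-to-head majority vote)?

No

Head-to-head results (29 voters total):
Dave vs Hank: Hank wins 17–12.
Dave vs Frank: Dave wins 22–7.
Dave vs Eve: Dave wins 23–6.
Hank vs Frank: Frank wins 15–14.
Hank vs Eve: Eve wins 18–11.
Frank vs Eve: Eve wins 18–11.
No candidate beats all others: Dave beats Frank beats Hank beats Dave, a majority cycle.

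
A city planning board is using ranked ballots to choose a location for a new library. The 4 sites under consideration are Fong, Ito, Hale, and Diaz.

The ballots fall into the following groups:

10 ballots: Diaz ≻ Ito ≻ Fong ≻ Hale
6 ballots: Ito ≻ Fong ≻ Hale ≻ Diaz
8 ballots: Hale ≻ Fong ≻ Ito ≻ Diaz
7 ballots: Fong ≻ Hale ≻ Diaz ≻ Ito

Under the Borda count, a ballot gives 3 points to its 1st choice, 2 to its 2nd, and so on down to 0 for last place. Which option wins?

Borda scores:
  Fong: 10·1 + 6·2 + 8·2 + 7·3 = 59
  Ito: 10·2 + 6·3 + 8·1 + 7·0 = 46
  Hale: 10·0 + 6·1 + 8·3 + 7·2 = 44
  Diaz: 10·3 + 6·0 + 8·0 + 7·1 = 37
Fong has the highest total.

Fong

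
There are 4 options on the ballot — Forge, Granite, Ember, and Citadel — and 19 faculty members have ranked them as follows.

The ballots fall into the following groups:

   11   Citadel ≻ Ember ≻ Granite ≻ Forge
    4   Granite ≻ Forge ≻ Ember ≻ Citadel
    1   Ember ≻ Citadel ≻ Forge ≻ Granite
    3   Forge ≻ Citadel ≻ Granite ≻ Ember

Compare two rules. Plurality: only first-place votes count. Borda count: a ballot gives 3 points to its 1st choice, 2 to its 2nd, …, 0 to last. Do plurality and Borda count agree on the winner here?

Yes

Plurality first-place counts: Forge 3, Granite 4, Ember 1, Citadel 11 → Citadel.
Borda totals: Forge 18, Granite 26, Ember 29, Citadel 41 → Citadel.
The two rules agree on Citadel.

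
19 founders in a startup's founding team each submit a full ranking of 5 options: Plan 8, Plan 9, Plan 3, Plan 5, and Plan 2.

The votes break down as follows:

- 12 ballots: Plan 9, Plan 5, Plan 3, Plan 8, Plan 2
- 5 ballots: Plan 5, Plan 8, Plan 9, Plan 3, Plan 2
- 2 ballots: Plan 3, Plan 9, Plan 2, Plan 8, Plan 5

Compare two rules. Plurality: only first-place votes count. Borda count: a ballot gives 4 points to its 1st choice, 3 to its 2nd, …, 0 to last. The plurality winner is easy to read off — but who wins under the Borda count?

Plurality first-place counts: Plan 8 0, Plan 9 12, Plan 3 2, Plan 5 5, Plan 2 0 → Plan 9.
Borda totals: Plan 8 29, Plan 9 64, Plan 3 37, Plan 5 56, Plan 2 4 → Plan 9.

Plan 9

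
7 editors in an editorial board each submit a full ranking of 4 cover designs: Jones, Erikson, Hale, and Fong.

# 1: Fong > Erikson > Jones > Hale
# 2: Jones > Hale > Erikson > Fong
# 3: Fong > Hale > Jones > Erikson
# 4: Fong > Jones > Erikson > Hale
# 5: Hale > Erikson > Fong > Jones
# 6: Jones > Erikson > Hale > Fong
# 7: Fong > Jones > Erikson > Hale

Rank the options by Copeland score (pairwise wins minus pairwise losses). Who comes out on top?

Fong

Pairwise results:
  Jones vs Erikson: Jones wins 5–2.
  Jones vs Hale: Jones wins 5–2.
  Jones vs Fong: Fong wins 5–2.
  Erikson vs Hale: Erikson wins 4–3.
  Erikson vs Fong: Fong wins 4–3.
  Hale vs Fong: Fong wins 4–3.
Copeland scores (wins − losses):
  Jones: 2 − 1 = 1
  Erikson: 1 − 2 = -1
  Hale: 0 − 3 = -3
  Fong: 3 − 0 = 3
Fong has the best Copeland score.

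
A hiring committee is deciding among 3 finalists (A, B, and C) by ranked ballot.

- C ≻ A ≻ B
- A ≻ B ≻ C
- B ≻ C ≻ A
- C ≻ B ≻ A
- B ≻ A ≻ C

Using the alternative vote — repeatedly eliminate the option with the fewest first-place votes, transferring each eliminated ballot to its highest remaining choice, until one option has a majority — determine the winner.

Round 1: B 2, C 2, A 1. A has the fewest and is eliminated.
Round 2: B 3, C 2. B has a majority.

B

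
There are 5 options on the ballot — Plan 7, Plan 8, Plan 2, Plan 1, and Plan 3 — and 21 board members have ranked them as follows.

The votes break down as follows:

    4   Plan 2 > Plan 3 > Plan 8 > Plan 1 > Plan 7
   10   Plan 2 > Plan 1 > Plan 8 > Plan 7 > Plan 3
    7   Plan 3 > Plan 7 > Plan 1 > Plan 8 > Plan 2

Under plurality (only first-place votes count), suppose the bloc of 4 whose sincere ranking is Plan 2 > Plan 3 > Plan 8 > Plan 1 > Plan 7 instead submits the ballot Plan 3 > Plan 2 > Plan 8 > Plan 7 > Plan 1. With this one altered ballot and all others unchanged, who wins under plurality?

Plan 3

First-place totals with the altered ballot: Plan 7 0, Plan 8 0, Plan 2 10, Plan 1 0, Plan 3 11.
The switch changes the winner from Plan 2 to Plan 3.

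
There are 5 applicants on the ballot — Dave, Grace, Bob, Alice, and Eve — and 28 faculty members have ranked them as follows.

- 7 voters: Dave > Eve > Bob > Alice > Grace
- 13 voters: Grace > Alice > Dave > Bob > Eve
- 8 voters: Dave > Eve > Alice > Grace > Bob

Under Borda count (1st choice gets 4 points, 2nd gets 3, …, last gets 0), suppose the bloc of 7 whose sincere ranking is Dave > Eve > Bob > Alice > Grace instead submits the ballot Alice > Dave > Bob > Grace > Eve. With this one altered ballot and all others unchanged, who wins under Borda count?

Borda totals with the altered ballot: Dave 79, Grace 67, Bob 27, Alice 83, Eve 24.
The switch changes the winner from Dave to Alice.

Alice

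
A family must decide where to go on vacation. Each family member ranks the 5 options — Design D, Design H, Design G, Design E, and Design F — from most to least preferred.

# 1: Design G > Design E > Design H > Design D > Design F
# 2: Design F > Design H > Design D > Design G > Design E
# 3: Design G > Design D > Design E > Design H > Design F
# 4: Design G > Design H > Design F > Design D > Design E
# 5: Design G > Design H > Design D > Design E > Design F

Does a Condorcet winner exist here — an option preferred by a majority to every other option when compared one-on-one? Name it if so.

Design G

Head-to-head results (5 voters total):
Design D vs Design H: Design H wins 4–1.
Design D vs Design G: Design G wins 4–1.
Design D vs Design E: Design D wins 4–1.
Design D vs Design F: Design D wins 3–2.
Design H vs Design G: Design G wins 4–1.
Design H vs Design E: Design H wins 3–2.
Design H vs Design F: Design H wins 4–1.
Design G vs Design E: Design G wins 5–0.
Design G vs Design F: Design G wins 4–1.
Design E vs Design F: Design E wins 3–2.
Design G beats each rival — Design D (4–1), Design H (4–1), Design E (5–0), Design F (4–1) — so Design G is the Condorcet winner.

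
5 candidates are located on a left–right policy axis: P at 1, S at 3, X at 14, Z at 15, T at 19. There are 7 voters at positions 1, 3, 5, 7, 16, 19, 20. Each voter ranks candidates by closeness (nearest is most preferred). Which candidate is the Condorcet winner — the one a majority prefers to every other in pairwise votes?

With single-peaked preferences on a line, the Condorcet winner is the candidate closest to the median voter.
The median voter (position 7) is closest to S at 3.
Check: S vs Z — voters closer to S: 4 of 7.

S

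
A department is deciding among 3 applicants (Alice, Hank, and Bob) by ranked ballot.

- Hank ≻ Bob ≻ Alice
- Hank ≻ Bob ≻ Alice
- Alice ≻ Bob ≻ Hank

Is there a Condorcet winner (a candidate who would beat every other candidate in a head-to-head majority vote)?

Head-to-head results (3 voters total):
Alice vs Hank: Hank wins 2–1.
Alice vs Bob: Bob wins 2–1.
Hank vs Bob: Hank wins 2–1.
Hank beats each rival — Alice (2–1), Bob (2–1) — so Hank is the Condorcet winner.

Yes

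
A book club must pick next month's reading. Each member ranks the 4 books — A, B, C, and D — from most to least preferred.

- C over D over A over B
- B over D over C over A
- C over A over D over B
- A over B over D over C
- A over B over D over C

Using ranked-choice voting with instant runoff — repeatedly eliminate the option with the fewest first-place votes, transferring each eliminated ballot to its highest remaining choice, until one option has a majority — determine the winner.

Round 1: A 2, C 2, B 1, D 0. D has the fewest and is eliminated.
Round 2: A 2, C 2, B 1. B has the fewest and is eliminated.
Round 3: C 3, A 2. C has a majority.

C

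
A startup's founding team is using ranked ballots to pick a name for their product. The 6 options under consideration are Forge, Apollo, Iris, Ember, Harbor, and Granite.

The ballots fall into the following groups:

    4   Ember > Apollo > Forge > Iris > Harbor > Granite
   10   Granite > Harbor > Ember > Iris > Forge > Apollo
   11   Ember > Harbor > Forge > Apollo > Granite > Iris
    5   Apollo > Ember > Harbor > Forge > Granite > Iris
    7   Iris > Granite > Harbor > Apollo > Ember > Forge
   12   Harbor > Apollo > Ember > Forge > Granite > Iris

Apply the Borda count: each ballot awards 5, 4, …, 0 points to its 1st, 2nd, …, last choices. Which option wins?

Harbor

Borda scores:
  Forge: 4·3 + 10·1 + 11·3 + 5·2 + 7·0 + 12·2 = 89
  Apollo: 4·4 + 10·0 + 11·2 + 5·5 + 7·2 + 12·4 = 125
  Iris: 4·2 + 10·2 + 11·0 + 5·0 + 7·5 + 12·0 = 63
  Ember: 4·5 + 10·3 + 11·5 + 5·4 + 7·1 + 12·3 = 168
  Harbor: 4·1 + 10·4 + 11·4 + 5·3 + 7·3 + 12·5 = 184
  Granite: 4·0 + 10·5 + 11·1 + 5·1 + 7·4 + 12·1 = 106
Harbor has the highest total.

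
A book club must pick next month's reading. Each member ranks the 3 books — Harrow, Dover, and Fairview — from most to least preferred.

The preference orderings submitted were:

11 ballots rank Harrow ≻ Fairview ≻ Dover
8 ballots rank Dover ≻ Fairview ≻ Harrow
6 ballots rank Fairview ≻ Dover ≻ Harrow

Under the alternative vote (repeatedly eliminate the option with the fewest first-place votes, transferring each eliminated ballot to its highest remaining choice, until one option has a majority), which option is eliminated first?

Fairview

Round 1: Harrow 11, Dover 8, Fairview 6. Fairview has the fewest and is eliminated.
Round 2: Dover 14, Harrow 11. Dover has a majority.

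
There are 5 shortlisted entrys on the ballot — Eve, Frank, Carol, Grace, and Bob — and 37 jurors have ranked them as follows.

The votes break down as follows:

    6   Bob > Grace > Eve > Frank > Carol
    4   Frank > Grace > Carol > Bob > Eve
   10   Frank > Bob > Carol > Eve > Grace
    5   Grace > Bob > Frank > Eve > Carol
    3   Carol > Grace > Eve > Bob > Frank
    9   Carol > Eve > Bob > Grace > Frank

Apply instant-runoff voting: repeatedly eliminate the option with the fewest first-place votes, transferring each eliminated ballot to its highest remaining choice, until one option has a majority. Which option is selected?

Round 1: Frank 14, Carol 12, Bob 6, Grace 5, Eve 0. Eve has the fewest and is eliminated.
Round 2: Frank 14, Carol 12, Bob 6, Grace 5. Grace has the fewest and is eliminated.
Round 3: Frank 14, Carol 12, Bob 11. Bob has the fewest and is eliminated.
Round 4: Frank 25, Carol 12. Frank has a majority.

Frank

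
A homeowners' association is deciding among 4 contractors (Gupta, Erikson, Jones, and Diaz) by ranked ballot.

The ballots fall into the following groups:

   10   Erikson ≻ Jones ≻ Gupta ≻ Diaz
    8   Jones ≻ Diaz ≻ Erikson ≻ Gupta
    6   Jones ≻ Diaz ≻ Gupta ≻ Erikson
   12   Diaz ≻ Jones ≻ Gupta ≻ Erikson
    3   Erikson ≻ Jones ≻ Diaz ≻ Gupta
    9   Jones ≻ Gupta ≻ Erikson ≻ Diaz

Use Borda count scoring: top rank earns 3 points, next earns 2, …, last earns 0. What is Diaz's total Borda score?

67

Borda scores:
  Gupta: 10·1 + 8·0 + 6·1 + 12·1 + 3·0 + 9·2 = 46
  Erikson: 10·3 + 8·1 + 6·0 + 12·0 + 3·3 + 9·1 = 56
  Jones: 10·2 + 8·3 + 6·3 + 12·2 + 3·2 + 9·3 = 119
  Diaz: 10·0 + 8·2 + 6·2 + 12·3 + 3·1 + 9·0 = 67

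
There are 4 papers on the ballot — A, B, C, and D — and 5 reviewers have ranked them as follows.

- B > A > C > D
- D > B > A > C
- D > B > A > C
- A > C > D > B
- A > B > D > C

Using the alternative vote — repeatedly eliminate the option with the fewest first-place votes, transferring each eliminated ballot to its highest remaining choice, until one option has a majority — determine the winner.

Round 1: A 2, D 2, B 1, C 0. C has the fewest and is eliminated.
Round 2: A 2, D 2, B 1. B has the fewest and is eliminated.
Round 3: A 3, D 2. A has a majority.

A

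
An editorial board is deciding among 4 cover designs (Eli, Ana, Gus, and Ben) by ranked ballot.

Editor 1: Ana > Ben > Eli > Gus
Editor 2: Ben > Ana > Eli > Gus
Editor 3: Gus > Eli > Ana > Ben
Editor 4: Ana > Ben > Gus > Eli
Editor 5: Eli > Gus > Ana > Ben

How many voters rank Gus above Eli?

2

Ballots ranking Gus above Eli: 2.
Ballots ranking Eli above Gus: 3.
So 2 of 5 voters prefer Gus to Eli.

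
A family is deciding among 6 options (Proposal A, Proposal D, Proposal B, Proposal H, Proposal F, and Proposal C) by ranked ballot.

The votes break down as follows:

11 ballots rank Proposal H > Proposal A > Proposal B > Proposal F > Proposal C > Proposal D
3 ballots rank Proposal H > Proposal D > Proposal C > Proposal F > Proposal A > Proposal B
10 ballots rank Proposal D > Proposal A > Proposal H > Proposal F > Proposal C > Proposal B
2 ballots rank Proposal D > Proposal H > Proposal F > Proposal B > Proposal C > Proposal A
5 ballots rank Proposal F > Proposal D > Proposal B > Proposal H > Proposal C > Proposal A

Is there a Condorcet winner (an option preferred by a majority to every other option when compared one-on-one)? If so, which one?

There is no Condorcet winner

Head-to-head results (31 voters total):
Proposal A vs Proposal D: Proposal D wins 20–11.
Proposal A vs Proposal B: Proposal A wins 24–7.
Proposal A vs Proposal H: Proposal H wins 21–10.
Proposal A vs Proposal F: Proposal A wins 21–10.
Proposal A vs Proposal C: Proposal A wins 21–10.
Proposal D vs Proposal B: Proposal D wins 20–11.
Proposal D vs Proposal H: Proposal D wins 17–14.
Proposal D vs Proposal F: Proposal F wins 16–15.
Proposal D vs Proposal C: Proposal D wins 20–11.
Proposal B vs Proposal H: Proposal H wins 26–5.
Proposal B vs Proposal F: Proposal F wins 20–11.
Proposal B vs Proposal C: Proposal B wins 18–13.
Proposal H vs Proposal F: Proposal H wins 26–5.
Proposal H vs Proposal C: Proposal H wins 31–0.
Proposal F vs Proposal C: Proposal F wins 28–3.
No candidate beats all others: Proposal A beats Proposal F beats Proposal D beats Proposal A, a majority cycle.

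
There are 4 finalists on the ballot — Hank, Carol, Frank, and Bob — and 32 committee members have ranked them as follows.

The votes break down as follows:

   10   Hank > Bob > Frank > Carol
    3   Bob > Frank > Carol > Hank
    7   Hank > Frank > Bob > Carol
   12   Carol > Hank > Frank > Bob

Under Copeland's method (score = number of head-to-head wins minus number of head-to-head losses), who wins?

Hank

Pairwise results:
  Hank vs Carol: Hank wins 17–15.
  Hank vs Frank: Hank wins 29–3.
  Hank vs Bob: Hank wins 29–3.
  Carol vs Frank: Frank wins 20–12.
  Carol vs Bob: Bob wins 20–12.
  Frank vs Bob: Frank wins 19–13.
Copeland scores (wins − losses):
  Hank: 3 − 0 = 3
  Carol: 0 − 3 = -3
  Frank: 2 − 1 = 1
  Bob: 1 − 2 = -1
Hank has the best Copeland score.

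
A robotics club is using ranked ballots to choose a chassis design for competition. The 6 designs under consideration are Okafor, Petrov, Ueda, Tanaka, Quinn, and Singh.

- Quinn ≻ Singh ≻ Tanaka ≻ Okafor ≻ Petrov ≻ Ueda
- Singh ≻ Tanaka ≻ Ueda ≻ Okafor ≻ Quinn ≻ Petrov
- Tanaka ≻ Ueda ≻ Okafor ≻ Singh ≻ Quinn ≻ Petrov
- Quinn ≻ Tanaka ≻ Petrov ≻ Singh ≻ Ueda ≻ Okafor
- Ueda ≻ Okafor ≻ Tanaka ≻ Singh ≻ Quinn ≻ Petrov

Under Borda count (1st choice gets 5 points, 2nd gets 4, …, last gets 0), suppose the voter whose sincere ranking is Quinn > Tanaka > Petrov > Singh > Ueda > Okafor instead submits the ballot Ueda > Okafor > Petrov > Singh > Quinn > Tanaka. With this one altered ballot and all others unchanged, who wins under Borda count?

Borda totals with the altered ballot: Okafor 15, Petrov 4, Ueda 17, Tanaka 15, Quinn 9, Singh 15.
The switch changes the winner from Tanaka to Ueda.

Ueda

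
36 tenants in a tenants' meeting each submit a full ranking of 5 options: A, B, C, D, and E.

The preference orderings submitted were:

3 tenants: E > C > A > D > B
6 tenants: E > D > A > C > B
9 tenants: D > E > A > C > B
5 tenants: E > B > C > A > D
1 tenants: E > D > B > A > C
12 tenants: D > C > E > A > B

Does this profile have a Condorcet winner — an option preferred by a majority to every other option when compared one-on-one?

Yes

Head-to-head results (36 voters total):
A vs B: A wins 30–6.
A vs C: C wins 20–16.
A vs D: D wins 28–8.
A vs E: E wins 36–0.
B vs C: C wins 30–6.
B vs D: D wins 31–5.
B vs E: E wins 36–0.
C vs D: D wins 28–8.
C vs E: E wins 24–12.
D vs E: D wins 21–15.
D beats each rival — A (28–8), B (31–5), C (28–8), E (21–15) — so D is the Condorcet winner.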